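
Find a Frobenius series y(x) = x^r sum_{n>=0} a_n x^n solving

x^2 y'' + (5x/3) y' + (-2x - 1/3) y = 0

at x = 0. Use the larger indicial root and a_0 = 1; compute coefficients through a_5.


Write in Frobenius form y'' + (p(x)/x) y' + (q(x)/x^2) y = 0:
  p(x) = 5/3,  q(x) = -2x - 1/3.
Indicial equation: r(r-1) + (5/3) r + (-1/3) = 0 -> roots r_1 = 1/3, r_2 = -1.
Take r = r_1 = 1/3. Let y(x) = x^r sum_{n>=0} a_n x^n with a_0 = 1.
Substitute y = x^r sum a_n x^n and match x^{r+n}. The recurrence is
  D(n) a_n - 2 a_{n-1} = 0,  where D(n) = (r+n)(r+n-1) + (5/3)(r+n) + (-1/3).
  a_n = 2 / D(n) * a_{n-1}.
Since the indicial polynomial factors as (r - r_1)(r - r_2), D(n) = (r_1 + n - r_1)(r_1 + n - r_2) = n(n + 4/3).
Evaluating step by step (a_0 = 1):
  n = 1: D(1) = 1(1 + 4/3) = 7/3; numerator = 2(1) = 2; a_1 = (2)/(7/3) = 6/7
  n = 2: D(2) = 2(2 + 4/3) = 20/3; numerator = 2(6/7) = 12/7; a_2 = (12/7)/(20/3) = 9/35
  n = 3: D(3) = 3(3 + 4/3) = 13; numerator = 2(9/35) = 18/35; a_3 = (18/35)/(13) = 18/455
  n = 4: D(4) = 4(4 + 4/3) = 64/3; numerator = 2(18/455) = 36/455; a_4 = (36/455)/(64/3) = 27/7280
  n = 5: D(5) = 5(5 + 4/3) = 95/3; numerator = 2(27/7280) = 27/3640; a_5 = (27/3640)/(95/3) = 81/345800

r = 1/3; a_0 = 1; a_1 = 6/7; a_2 = 9/35; a_3 = 18/455; a_4 = 27/7280; a_5 = 81/345800


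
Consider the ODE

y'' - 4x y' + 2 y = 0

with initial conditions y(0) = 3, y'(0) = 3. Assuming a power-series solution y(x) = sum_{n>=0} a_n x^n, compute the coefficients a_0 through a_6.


Ansatz: y(x) = sum_{n>=0} a_n x^n, so y'(x) = sum_{n>=1} n a_n x^(n-1) and y''(x) = sum_{n>=2} n(n-1) a_n x^(n-2).
Substitute into P(x) y'' + Q(x) y' + R(x) y = 0 with P(x) = 1, Q(x) = -4x, R(x) = 2, and match powers of x.
Initial conditions: a_0 = 3, a_1 = 3.
Setting the coefficient of each power of x to zero and solving order by order (substituting the coefficients already found):
  x^0: 2 a_2 + 2 a_0 = 0  ->  2 a_2 = -2 a_0 = -6  ->  a_2 = -3
  x^1: 6 a_3 - 2 a_1 = 0  ->  6 a_3 = 2 a_1 = 6  ->  a_3 = 1
  x^2: 12 a_4 - 6 a_2 = 0  ->  12 a_4 = 6 a_2 = -18  ->  a_4 = -3/2
  x^3: 20 a_5 - 10 a_3 = 0  ->  20 a_5 = 10 a_3 = 10  ->  a_5 = 1/2
  x^4: 30 a_6 - 14 a_4 = 0  ->  30 a_6 = 14 a_4 = -21  ->  a_6 = -7/10
Truncated series: y(x) = 3 + 3 x - 3 x^2 + x^3 - (3/2) x^4 + (1/2) x^5 - (7/10) x^6 + O(x^7).

a_0 = 3; a_1 = 3; a_2 = -3; a_3 = 1; a_4 = -3/2; a_5 = 1/2; a_6 = -7/10


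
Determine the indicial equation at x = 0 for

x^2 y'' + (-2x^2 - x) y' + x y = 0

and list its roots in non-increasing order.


Divide by x^2 to reach normal form y'' + P_1(x) y' + P_2(x) y = 0 with P_1(x) = -2 - 1/x and P_2(x) = 1/x.
x = 0 is a singular point because the y'-coefficient -2 - 1/x has a pole at x = 0 and the y-coefficient 1/x has a pole at x = 0.
It is a regular singular point because x P_1(x) = p(x) = -2x - 1 and x^2 P_2(x) = q(x) = x are polynomials, hence analytic at x = 0.
p(0) = -1,  q(0) = 0.
Indicial equation: r(r-1) + p(0) r + q(0) = 0, i.e. r^2 + (p(0) - 1) r + q(0) = 0, i.e. r^2 - 2 r = 0.
Discriminant: (-2)^2 - 4(0) = 4, so r = (2 ± 2)/2.
Solving: r_1 = 2, r_2 = 0.

indicial: r^2 - 2 r = 0; roots r_1 = 2, r_2 = 0


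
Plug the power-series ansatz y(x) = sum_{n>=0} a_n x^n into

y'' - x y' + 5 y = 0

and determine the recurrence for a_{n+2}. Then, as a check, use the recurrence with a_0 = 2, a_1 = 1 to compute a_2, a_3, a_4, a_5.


Substitute y = sum_n a_n x^n.
y''(x) has coefficient (n+2)(n+1) a_{n+2} at x^n;
-x y'(x) has coefficient -n a_n at x^n (shift);
5 y(x) has coefficient 5 a_n at x^n.
Matching x^n: (n+2)(n+1) a_{n+2} + (-n + 5) a_n = 0.
Thus a_{n+2} = (n - 5) / ((n+1)(n+2)) * a_n.

Check with a_0 = 2, a_1 = 1 (apply the recurrence for n = 0, 1, 2, 3): a_0 = 2, a_1 = 1, a_2 = -5, a_3 = -2/3, a_4 = 5/4, a_5 = 1/15.

a_(n+2) = (n - 5) / ((n+1)(n+2)) * a_n; check: a_0 = 2, a_1 = 1, a_2 = -5, a_3 = -2/3, a_4 = 5/4, a_5 = 1/15


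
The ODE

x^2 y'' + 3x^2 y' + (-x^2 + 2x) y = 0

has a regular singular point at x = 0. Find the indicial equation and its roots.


Divide by x^2 to reach normal form y'' + P_1(x) y' + P_2(x) y = 0 with P_1(x) = 3 and P_2(x) = -1 + 2/x.
x = 0 is a singular point because the y-coefficient -1 + 2/x has a pole at x = 0.
It is a regular singular point because x P_1(x) = p(x) = 3x and x^2 P_2(x) = q(x) = -x^2 + 2x are polynomials, hence analytic at x = 0.
p(0) = 0,  q(0) = 0.
Indicial equation: r(r-1) + p(0) r + q(0) = 0, i.e. r^2 + (p(0) - 1) r + q(0) = 0, i.e. r^2 - 1 r = 0.
Discriminant: (-1)^2 - 4(0) = 1, so r = (1 ± 1)/2.
Solving: r_1 = 1, r_2 = 0.

indicial: r^2 - 1 r = 0; roots r_1 = 1, r_2 = 0


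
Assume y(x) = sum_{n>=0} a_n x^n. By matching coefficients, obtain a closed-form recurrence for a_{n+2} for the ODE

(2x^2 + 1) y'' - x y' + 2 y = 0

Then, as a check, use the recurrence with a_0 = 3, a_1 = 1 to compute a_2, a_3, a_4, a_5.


Substitute y = sum_n a_n x^n.
(1 + 2 x^2) y'' contributes (n+2)(n+1) a_{n+2} + 2 n(n-1) a_n at x^n.
-x y'(x) contributes -n a_n at x^n.
2 y(x) contributes 2 a_n at x^n.
Matching x^n: (n+2)(n+1) a_{n+2} + (2 n(n-1) - n + 2) a_n = 0.
Thus a_{n+2} = (-2 n(n-1) + n - 2) / ((n+1)(n+2)) * a_n.

Check with a_0 = 3, a_1 = 1 (apply the recurrence for n = 0, 1, 2, 3): a_0 = 3, a_1 = 1, a_2 = -3, a_3 = -1/6, a_4 = 1, a_5 = 11/120.

a_(n+2) = (-2 n(n-1) + n - 2) / ((n+1)(n+2)) * a_n; check: a_0 = 3, a_1 = 1, a_2 = -3, a_3 = -1/6, a_4 = 1, a_5 = 11/120


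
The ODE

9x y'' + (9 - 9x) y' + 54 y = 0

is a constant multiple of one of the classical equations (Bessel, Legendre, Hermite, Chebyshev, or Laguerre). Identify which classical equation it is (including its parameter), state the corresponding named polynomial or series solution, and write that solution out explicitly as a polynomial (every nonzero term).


All three coefficients share the factor 9; dividing through by 9 gives  x y'' + (1 - x) y' + 6 y = 0.
This matches the Laguerre equation x y'' + (1 - x) y' + n y = 0 with n = 6; the polynomial solution is L_6(x).
With y = sum_k a_k x^k, matching x^k gives (k+1)k a_{k+1} + (k+1) a_{k+1} - k a_k + n a_k = 0, i.e. (k+1)^2 a_{k+1} = (k - n) a_k = (k - 6) a_k. The right side vanishes at k = 6, so the series terminates at degree 6.
Standard normalization L_n(0) = 1 gives a_0 = 1. Work upward with a_{k+1} = (k - 6) a_k / (k+1)^2:
  a_1 = (0 - 6)(1) / 1^2 = -6/1 = -6
  a_2 = (1 - 6)(-6) / 2^2 = 30/4 = 15/2
  a_3 = (2 - 6)(15/2) / 3^2 = -30/9 = -10/3
  a_4 = (3 - 6)(-10/3) / 4^2 = 10/16 = 5/8
  a_5 = (4 - 6)(5/8) / 5^2 = (-5/4)/25 = -1/20
  a_6 = (5 - 6)(-1/20) / 6^2 = (1/20)/36 = 1/720
Hence L_6(x) = x^6/720 - x^5/20 + 5 x^4/8 - 10 x^3/3 + 15 x^2/2 - 6 x + 1.

L_6(x); series = x^6/720 - x^5/20 + 5 x^4/8 - 10 x^3/3 + 15 x^2/2 - 6 x + 1


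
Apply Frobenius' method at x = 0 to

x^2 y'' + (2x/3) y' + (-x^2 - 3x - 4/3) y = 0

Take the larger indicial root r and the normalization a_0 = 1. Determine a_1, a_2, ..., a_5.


Write in Frobenius form y'' + (p(x)/x) y' + (q(x)/x^2) y = 0:
  p(x) = 2/3,  q(x) = -x^2 - 3x - 4/3.
Indicial equation: r(r-1) + (2/3) r + (-4/3) = 0 -> roots r_1 = 4/3, r_2 = -1.
Take r = r_1 = 4/3. Let y(x) = x^r sum_{n>=0} a_n x^n with a_0 = 1.
Substitute y = x^r sum a_n x^n and match x^{r+n}. The recurrence is
  D(n) a_n - 3 a_{n-1} - 1 a_{n-2} = 0,  where D(n) = (r+n)(r+n-1) + (2/3)(r+n) + (-4/3).
  a_n = [3 a_{n-1} + 1 a_{n-2}] / D(n).
Since the indicial polynomial factors as (r - r_1)(r - r_2), D(n) = (r_1 + n - r_1)(r_1 + n - r_2) = n(n + 7/3).
Evaluating step by step (a_0 = 1):
  n = 1: D(1) = 1(1 + 7/3) = 10/3; numerator = 3(1) = 3; a_1 = (3)/(10/3) = 9/10
  n = 2: D(2) = 2(2 + 7/3) = 26/3; numerator = 3(9/10) + 1(1) = 37/10; a_2 = (37/10)/(26/3) = 111/260
  n = 3: D(3) = 3(3 + 7/3) = 16; numerator = 3(111/260) + 1(9/10) = 567/260; a_3 = (567/260)/(16) = 567/4160
  n = 4: D(4) = 4(4 + 7/3) = 76/3; numerator = 3(567/4160) + 1(111/260) = 3477/4160; a_4 = (3477/4160)/(76/3) = 549/16640
  n = 5: D(5) = 5(5 + 7/3) = 110/3; numerator = 3(549/16640) + 1(567/4160) = 783/3328; a_5 = (783/3328)/(110/3) = 2349/366080

r = 4/3; a_0 = 1; a_1 = 9/10; a_2 = 111/260; a_3 = 567/4160; a_4 = 549/16640; a_5 = 2349/366080


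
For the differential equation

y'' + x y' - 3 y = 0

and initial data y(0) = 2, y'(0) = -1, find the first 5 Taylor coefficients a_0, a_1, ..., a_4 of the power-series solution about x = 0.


Ansatz: y(x) = sum_{n>=0} a_n x^n, so y'(x) = sum_{n>=1} n a_n x^(n-1) and y''(x) = sum_{n>=2} n(n-1) a_n x^(n-2).
Substitute into P(x) y'' + Q(x) y' + R(x) y = 0 with P(x) = 1, Q(x) = x, R(x) = -3, and match powers of x.
Initial conditions: a_0 = 2, a_1 = -1.
Setting the coefficient of each power of x to zero and solving order by order (substituting the coefficients already found):
  x^0: 2 a_2 - 3 a_0 = 0  ->  2 a_2 = 3 a_0 = 6  ->  a_2 = 3
  x^1: 6 a_3 - 2 a_1 = 0  ->  6 a_3 = 2 a_1 = -2  ->  a_3 = -1/3
  x^2: 12 a_4 - a_2 = 0  ->  12 a_4 = a_2 = 3  ->  a_4 = 1/4
Truncated series: y(x) = 2 - x + 3 x^2 - (1/3) x^3 + (1/4) x^4 + O(x^5).

a_0 = 2; a_1 = -1; a_2 = 3; a_3 = -1/3; a_4 = 1/4


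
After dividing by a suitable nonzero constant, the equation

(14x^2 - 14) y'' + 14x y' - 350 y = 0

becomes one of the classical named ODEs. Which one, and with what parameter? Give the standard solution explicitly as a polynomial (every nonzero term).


All three coefficients share the factor -14; dividing through by -14 gives  (1 - x^2) y'' - x y' + 25 y = 0.
This matches the Chebyshev equation (1 - x^2) y'' - x y' + n^2 y = 0 (note the -x y' term, not -2x y') with n^2 = 25, so n = 5; the polynomial solution is T_5(x).
With y = sum_k a_k x^k, matching x^k gives (k+2)(k+1) a_{k+2} = (k^2 - n^2) a_k = (k - 5)(k + 5) a_k. The right side vanishes at k = 5, so the series with the parity of 5 terminates at degree 5.
Standard normalization: leading coefficient of T_n is 2^(n-1), so a_5 = 2^4 = 16. Work downward with a_k = (k+1)(k+2) a_{k+2} / ((k - 5)(k + 5)):
  a_3 = (4)(5)(16) / ((3 - 5)(3 + 5)) = 320/(-16) = -20
  a_1 = (2)(3)(-20) / ((1 - 5)(1 + 5)) = -120/(-24) = 5
Hence T_5(x) = 16 x^5 - 20 x^3 + 5 x.

T_5(x); series = 16 x^5 - 20 x^3 + 5 x


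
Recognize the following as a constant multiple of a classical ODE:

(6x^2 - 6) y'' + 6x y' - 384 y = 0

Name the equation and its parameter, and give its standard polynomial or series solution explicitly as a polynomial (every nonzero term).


All three coefficients share the factor -6; dividing through by -6 gives  (1 - x^2) y'' - x y' + 64 y = 0.
This matches the Chebyshev equation (1 - x^2) y'' - x y' + n^2 y = 0 (note the -x y' term, not -2x y') with n^2 = 64, so n = 8; the polynomial solution is T_8(x).
With y = sum_k a_k x^k, matching x^k gives (k+2)(k+1) a_{k+2} = (k^2 - n^2) a_k = (k - 8)(k + 8) a_k. The right side vanishes at k = 8, so the series with the parity of 8 terminates at degree 8.
Standard normalization: leading coefficient of T_n is 2^(n-1), so a_8 = 2^7 = 128. Work downward with a_k = (k+1)(k+2) a_{k+2} / ((k - 8)(k + 8)):
  a_6 = (7)(8)(128) / ((6 - 8)(6 + 8)) = 7168/(-28) = -256
  a_4 = (5)(6)(-256) / ((4 - 8)(4 + 8)) = -7680/(-48) = 160
  a_2 = (3)(4)(160) / ((2 - 8)(2 + 8)) = 1920/(-60) = -32
  a_0 = (1)(2)(-32) / ((0 - 8)(0 + 8)) = -64/(-64) = 1
Hence T_8(x) = 128 x^8 - 256 x^6 + 160 x^4 - 32 x^2 + 1.

T_8(x); series = 128 x^8 - 256 x^6 + 160 x^4 - 32 x^2 + 1


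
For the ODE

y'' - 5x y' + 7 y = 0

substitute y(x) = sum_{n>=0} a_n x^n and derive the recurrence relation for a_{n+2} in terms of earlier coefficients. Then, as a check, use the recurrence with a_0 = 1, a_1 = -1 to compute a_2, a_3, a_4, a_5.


Substitute y = sum_n a_n x^n.
y''(x) has coefficient (n+2)(n+1) a_{n+2} at x^n;
-5 x y'(x) has coefficient -5 n a_n at x^n (shift);
7 y(x) has coefficient 7 a_n at x^n.
Matching x^n: (n+2)(n+1) a_{n+2} + (-5n + 7) a_n = 0.
Thus a_{n+2} = (5n - 7) / ((n+1)(n+2)) * a_n.

Check with a_0 = 1, a_1 = -1 (apply the recurrence for n = 0, 1, 2, 3): a_0 = 1, a_1 = -1, a_2 = -7/2, a_3 = 1/3, a_4 = -7/8, a_5 = 2/15.

a_(n+2) = (5n - 7) / ((n+1)(n+2)) * a_n; check: a_0 = 1, a_1 = -1, a_2 = -7/2, a_3 = 1/3, a_4 = -7/8, a_5 = 2/15


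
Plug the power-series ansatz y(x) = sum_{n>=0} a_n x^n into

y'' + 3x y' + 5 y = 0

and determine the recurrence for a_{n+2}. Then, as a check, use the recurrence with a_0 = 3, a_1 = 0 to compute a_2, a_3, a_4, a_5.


Substitute y = sum_n a_n x^n.
y''(x) has coefficient (n+2)(n+1) a_{n+2} at x^n;
3 x y'(x) has coefficient 3 n a_n at x^n (shift);
5 y(x) has coefficient 5 a_n at x^n.
Matching x^n: (n+2)(n+1) a_{n+2} + (3n + 5) a_n = 0.
Thus a_{n+2} = (-3n - 5) / ((n+1)(n+2)) * a_n.

Check with a_0 = 3, a_1 = 0 (apply the recurrence for n = 0, 1, 2, 3): a_0 = 3, a_1 = 0, a_2 = -15/2, a_3 = 0, a_4 = 55/8, a_5 = 0.

a_(n+2) = (-3n - 5) / ((n+1)(n+2)) * a_n; check: a_0 = 3, a_1 = 0, a_2 = -15/2, a_3 = 0, a_4 = 55/8, a_5 = 0


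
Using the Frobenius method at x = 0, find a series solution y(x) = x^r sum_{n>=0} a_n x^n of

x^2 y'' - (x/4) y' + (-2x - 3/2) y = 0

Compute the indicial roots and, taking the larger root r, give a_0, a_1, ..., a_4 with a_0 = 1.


Write in Frobenius form y'' + (p(x)/x) y' + (q(x)/x^2) y = 0:
  p(x) = -1/4,  q(x) = -2x - 3/2.
Indicial equation: r(r-1) + (-1/4) r + (-3/2) = 0 -> roots r_1 = 2, r_2 = -3/4.
Take r = r_1 = 2. Let y(x) = x^r sum_{n>=0} a_n x^n with a_0 = 1.
Substitute y = x^r sum a_n x^n and match x^{r+n}. The recurrence is
  D(n) a_n - 2 a_{n-1} = 0,  where D(n) = (r+n)(r+n-1) + (-1/4)(r+n) + (-3/2).
  a_n = 2 / D(n) * a_{n-1}.
Since the indicial polynomial factors as (r - r_1)(r - r_2), D(n) = (r_1 + n - r_1)(r_1 + n - r_2) = n(n + 11/4).
Evaluating step by step (a_0 = 1):
  n = 1: D(1) = 1(1 + 11/4) = 15/4; numerator = 2(1) = 2; a_1 = (2)/(15/4) = 8/15
  n = 2: D(2) = 2(2 + 11/4) = 19/2; numerator = 2(8/15) = 16/15; a_2 = (16/15)/(19/2) = 32/285
  n = 3: D(3) = 3(3 + 11/4) = 69/4; numerator = 2(32/285) = 64/285; a_3 = (64/285)/(69/4) = 256/19665
  n = 4: D(4) = 4(4 + 11/4) = 27; numerator = 2(256/19665) = 512/19665; a_4 = (512/19665)/(27) = 512/530955

r = 2; a_0 = 1; a_1 = 8/15; a_2 = 32/285; a_3 = 256/19665; a_4 = 512/530955


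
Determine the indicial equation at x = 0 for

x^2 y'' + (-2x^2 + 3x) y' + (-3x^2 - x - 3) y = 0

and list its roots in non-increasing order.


Divide by x^2 to reach normal form y'' + P_1(x) y' + P_2(x) y = 0 with P_1(x) = -2 + 3/x and P_2(x) = -3 - 1/x - 3/x^2.
x = 0 is a singular point because the y'-coefficient -2 + 3/x has a pole at x = 0 and the y-coefficient -3 - 1/x - 3/x^2 has a pole at x = 0.
It is a regular singular point because x P_1(x) = p(x) = 3 - 2x and x^2 P_2(x) = q(x) = -3x^2 - x - 3 are polynomials, hence analytic at x = 0.
p(0) = 3,  q(0) = -3.
Indicial equation: r(r-1) + p(0) r + q(0) = 0, i.e. r^2 + (p(0) - 1) r + q(0) = 0, i.e. r^2 + 2 r - 3 = 0.
Discriminant: (2)^2 - 4(-3) = 16, so r = (-2 ± 4)/2.
Solving: r_1 = 1, r_2 = -3.

indicial: r^2 + 2 r - 3 = 0; roots r_1 = 1, r_2 = -3


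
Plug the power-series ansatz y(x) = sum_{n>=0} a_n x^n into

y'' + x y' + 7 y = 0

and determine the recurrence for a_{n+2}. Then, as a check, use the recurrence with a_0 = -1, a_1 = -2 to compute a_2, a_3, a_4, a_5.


Substitute y = sum_n a_n x^n.
y''(x) has coefficient (n+2)(n+1) a_{n+2} at x^n;
x y'(x) has coefficient n a_n at x^n (shift);
7 y(x) has coefficient 7 a_n at x^n.
Matching x^n: (n+2)(n+1) a_{n+2} + (n + 7) a_n = 0.
Thus a_{n+2} = (-n - 7) / ((n+1)(n+2)) * a_n.

Check with a_0 = -1, a_1 = -2 (apply the recurrence for n = 0, 1, 2, 3): a_0 = -1, a_1 = -2, a_2 = 7/2, a_3 = 8/3, a_4 = -21/8, a_5 = -4/3.

a_(n+2) = (-n - 7) / ((n+1)(n+2)) * a_n; check: a_0 = -1, a_1 = -2, a_2 = 7/2, a_3 = 8/3, a_4 = -21/8, a_5 = -4/3


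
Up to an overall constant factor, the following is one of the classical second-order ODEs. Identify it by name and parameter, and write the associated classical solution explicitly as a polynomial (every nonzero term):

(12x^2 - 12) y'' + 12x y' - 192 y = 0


All three coefficients share the factor -12; dividing through by -12 gives  (1 - x^2) y'' - x y' + 16 y = 0.
This matches the Chebyshev equation (1 - x^2) y'' - x y' + n^2 y = 0 (note the -x y' term, not -2x y') with n^2 = 16, so n = 4; the polynomial solution is T_4(x).
With y = sum_k a_k x^k, matching x^k gives (k+2)(k+1) a_{k+2} = (k^2 - n^2) a_k = (k - 4)(k + 4) a_k. The right side vanishes at k = 4, so the series with the parity of 4 terminates at degree 4.
Standard normalization: leading coefficient of T_n is 2^(n-1), so a_4 = 2^3 = 8. Work downward with a_k = (k+1)(k+2) a_{k+2} / ((k - 4)(k + 4)):
  a_2 = (3)(4)(8) / ((2 - 4)(2 + 4)) = 96/(-12) = -8
  a_0 = (1)(2)(-8) / ((0 - 4)(0 + 4)) = -16/(-16) = 1
Hence T_4(x) = 8 x^4 - 8 x^2 + 1.

T_4(x); series = 8 x^4 - 8 x^2 + 1


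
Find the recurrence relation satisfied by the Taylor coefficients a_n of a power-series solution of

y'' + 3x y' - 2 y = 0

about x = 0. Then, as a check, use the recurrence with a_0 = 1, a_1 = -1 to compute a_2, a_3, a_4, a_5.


Substitute y = sum_n a_n x^n.
y''(x) has coefficient (n+2)(n+1) a_{n+2} at x^n;
3 x y'(x) has coefficient 3 n a_n at x^n (shift);
-2 y(x) has coefficient -2 a_n at x^n.
Matching x^n: (n+2)(n+1) a_{n+2} + (3n - 2) a_n = 0.
Thus a_{n+2} = (-3n + 2) / ((n+1)(n+2)) * a_n.

Check with a_0 = 1, a_1 = -1 (apply the recurrence for n = 0, 1, 2, 3): a_0 = 1, a_1 = -1, a_2 = 1, a_3 = 1/6, a_4 = -1/3, a_5 = -7/120.

a_(n+2) = (-3n + 2) / ((n+1)(n+2)) * a_n; check: a_0 = 1, a_1 = -1, a_2 = 1, a_3 = 1/6, a_4 = -1/3, a_5 = -7/120


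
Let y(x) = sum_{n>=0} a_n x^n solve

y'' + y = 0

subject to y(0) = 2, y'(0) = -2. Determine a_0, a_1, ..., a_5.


Ansatz: y(x) = sum_{n>=0} a_n x^n, so y'(x) = sum_{n>=1} n a_n x^(n-1) and y''(x) = sum_{n>=2} n(n-1) a_n x^(n-2).
Substitute into P(x) y'' + Q(x) y' + R(x) y = 0 with P(x) = 1, Q(x) = 0, R(x) = 1, and match powers of x.
Initial conditions: a_0 = 2, a_1 = -2.
Setting the coefficient of each power of x to zero and solving order by order (substituting the coefficients already found):
  x^0: 2 a_2 + a_0 = 0  ->  2 a_2 = -a_0 = -2  ->  a_2 = -1
  x^1: 6 a_3 + a_1 = 0  ->  6 a_3 = -a_1 = 2  ->  a_3 = 1/3
  x^2: 12 a_4 + a_2 = 0  ->  12 a_4 = -a_2 = 1  ->  a_4 = 1/12
  x^3: 20 a_5 + a_3 = 0  ->  20 a_5 = -a_3 = -1/3  ->  a_5 = -1/60
Truncated series: y(x) = 2 - 2 x - x^2 + (1/3) x^3 + (1/12) x^4 - (1/60) x^5 + O(x^6).

a_0 = 2; a_1 = -2; a_2 = -1; a_3 = 1/3; a_4 = 1/12; a_5 = -1/60


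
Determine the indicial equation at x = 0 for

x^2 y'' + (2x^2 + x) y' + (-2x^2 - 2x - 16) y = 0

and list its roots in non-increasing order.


Divide by x^2 to reach normal form y'' + P_1(x) y' + P_2(x) y = 0 with P_1(x) = 2 + 1/x and P_2(x) = -2 - 2/x - 16/x^2.
x = 0 is a singular point because the y'-coefficient 2 + 1/x has a pole at x = 0 and the y-coefficient -2 - 2/x - 16/x^2 has a pole at x = 0.
It is a regular singular point because x P_1(x) = p(x) = 2x + 1 and x^2 P_2(x) = q(x) = -2x^2 - 2x - 16 are polynomials, hence analytic at x = 0.
p(0) = 1,  q(0) = -16.
Indicial equation: r(r-1) + p(0) r + q(0) = 0, i.e. r^2 + (p(0) - 1) r + q(0) = 0, i.e. r^2 - 16 = 0.
Discriminant: (0)^2 - 4(-16) = 64, so r = (0 ± 8)/2.
Solving: r_1 = 4, r_2 = -4.

indicial: r^2 - 16 = 0; roots r_1 = 4, r_2 = -4


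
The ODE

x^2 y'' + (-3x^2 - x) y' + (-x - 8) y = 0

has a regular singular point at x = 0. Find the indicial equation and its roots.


Divide by x^2 to reach normal form y'' + P_1(x) y' + P_2(x) y = 0 with P_1(x) = -3 - 1/x and P_2(x) = -1/x - 8/x^2.
x = 0 is a singular point because the y'-coefficient -3 - 1/x has a pole at x = 0 and the y-coefficient -1/x - 8/x^2 has a pole at x = 0.
It is a regular singular point because x P_1(x) = p(x) = -3x - 1 and x^2 P_2(x) = q(x) = -x - 8 are polynomials, hence analytic at x = 0.
p(0) = -1,  q(0) = -8.
Indicial equation: r(r-1) + p(0) r + q(0) = 0, i.e. r^2 + (p(0) - 1) r + q(0) = 0, i.e. r^2 - 2 r - 8 = 0.
Discriminant: (-2)^2 - 4(-8) = 36, so r = (2 ± 6)/2.
Solving: r_1 = 4, r_2 = -2.

indicial: r^2 - 2 r - 8 = 0; roots r_1 = 4, r_2 = -2


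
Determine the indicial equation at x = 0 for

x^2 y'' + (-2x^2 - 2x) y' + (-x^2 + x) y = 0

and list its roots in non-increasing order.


Divide by x^2 to reach normal form y'' + P_1(x) y' + P_2(x) y = 0 with P_1(x) = -2 - 2/x and P_2(x) = -1 + 1/x.
x = 0 is a singular point because the y'-coefficient -2 - 2/x has a pole at x = 0 and the y-coefficient -1 + 1/x has a pole at x = 0.
It is a regular singular point because x P_1(x) = p(x) = -2x - 2 and x^2 P_2(x) = q(x) = -x^2 + x are polynomials, hence analytic at x = 0.
p(0) = -2,  q(0) = 0.
Indicial equation: r(r-1) + p(0) r + q(0) = 0, i.e. r^2 + (p(0) - 1) r + q(0) = 0, i.e. r^2 - 3 r = 0.
Discriminant: (-3)^2 - 4(0) = 9, so r = (3 ± 3)/2.
Solving: r_1 = 3, r_2 = 0.

indicial: r^2 - 3 r = 0; roots r_1 = 3, r_2 = 0


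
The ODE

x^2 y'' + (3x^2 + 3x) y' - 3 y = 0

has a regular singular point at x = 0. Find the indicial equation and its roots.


Divide by x^2 to reach normal form y'' + P_1(x) y' + P_2(x) y = 0 with P_1(x) = 3 + 3/x and P_2(x) = -3/x^2.
x = 0 is a singular point because the y'-coefficient 3 + 3/x has a pole at x = 0 and the y-coefficient -3/x^2 has a pole at x = 0.
It is a regular singular point because x P_1(x) = p(x) = 3x + 3 and x^2 P_2(x) = q(x) = -3 are polynomials, hence analytic at x = 0.
p(0) = 3,  q(0) = -3.
Indicial equation: r(r-1) + p(0) r + q(0) = 0, i.e. r^2 + (p(0) - 1) r + q(0) = 0, i.e. r^2 + 2 r - 3 = 0.
Discriminant: (2)^2 - 4(-3) = 16, so r = (-2 ± 4)/2.
Solving: r_1 = 1, r_2 = -3.

indicial: r^2 + 2 r - 3 = 0; roots r_1 = 1, r_2 = -3


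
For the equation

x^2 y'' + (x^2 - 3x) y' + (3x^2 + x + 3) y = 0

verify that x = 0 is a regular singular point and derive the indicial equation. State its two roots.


Divide by x^2 to reach normal form y'' + P_1(x) y' + P_2(x) y = 0 with P_1(x) = 1 - 3/x and P_2(x) = 3 + 1/x + 3/x^2.
x = 0 is a singular point because the y'-coefficient 1 - 3/x has a pole at x = 0 and the y-coefficient 3 + 1/x + 3/x^2 has a pole at x = 0.
It is a regular singular point because x P_1(x) = p(x) = x - 3 and x^2 P_2(x) = q(x) = 3x^2 + x + 3 are polynomials, hence analytic at x = 0.
p(0) = -3,  q(0) = 3.
Indicial equation: r(r-1) + p(0) r + q(0) = 0, i.e. r^2 + (p(0) - 1) r + q(0) = 0, i.e. r^2 - 4 r + 3 = 0.
Discriminant: (-4)^2 - 4(3) = 4, so r = (4 ± 2)/2.
Solving: r_1 = 3, r_2 = 1.

indicial: r^2 - 4 r + 3 = 0; roots r_1 = 3, r_2 = 1


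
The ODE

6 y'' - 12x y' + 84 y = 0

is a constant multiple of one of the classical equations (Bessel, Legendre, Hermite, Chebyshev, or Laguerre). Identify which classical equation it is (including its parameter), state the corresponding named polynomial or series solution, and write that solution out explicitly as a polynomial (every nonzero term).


All three coefficients share the factor 6; dividing through by 6 gives  y'' - 2x y' + 14 y = 0.
This matches the Hermite equation y'' - 2x y' + 2n y = 0 with 2n = 14, so n = 7; the polynomial solution is H_7(x).
With y = sum_k a_k x^k, matching x^k gives (k+2)(k+1) a_{k+2} = 2(k - n) a_k = 2(k - 7) a_k. The right side vanishes at k = 7, so the series with the parity of 7 terminates at degree 7.
Standard normalization: leading coefficient of H_n is 2^n, so a_7 = 2^7 = 128. Work downward with a_k = (k+1)(k+2) a_{k+2} / (2(k - n)):
  a_5 = (6)(7)(128) / (2(5 - 7)) = 5376/(-4) = -1344
  a_3 = (4)(5)(-1344) / (2(3 - 7)) = -26880/(-8) = 3360
  a_1 = (2)(3)(3360) / (2(1 - 7)) = 20160/(-12) = -1680
Hence H_7(x) = 128 x^7 - 1344 x^5 + 3360 x^3 - 1680 x.

H_7(x); series = 128 x^7 - 1344 x^5 + 3360 x^3 - 1680 x


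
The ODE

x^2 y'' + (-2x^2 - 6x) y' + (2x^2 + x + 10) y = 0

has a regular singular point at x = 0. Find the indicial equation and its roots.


Divide by x^2 to reach normal form y'' + P_1(x) y' + P_2(x) y = 0 with P_1(x) = -2 - 6/x and P_2(x) = 2 + 1/x + 10/x^2.
x = 0 is a singular point because the y'-coefficient -2 - 6/x has a pole at x = 0 and the y-coefficient 2 + 1/x + 10/x^2 has a pole at x = 0.
It is a regular singular point because x P_1(x) = p(x) = -2x - 6 and x^2 P_2(x) = q(x) = 2x^2 + x + 10 are polynomials, hence analytic at x = 0.
p(0) = -6,  q(0) = 10.
Indicial equation: r(r-1) + p(0) r + q(0) = 0, i.e. r^2 + (p(0) - 1) r + q(0) = 0, i.e. r^2 - 7 r + 10 = 0.
Discriminant: (-7)^2 - 4(10) = 9, so r = (7 ± 3)/2.
Solving: r_1 = 5, r_2 = 2.

indicial: r^2 - 7 r + 10 = 0; roots r_1 = 5, r_2 = 2


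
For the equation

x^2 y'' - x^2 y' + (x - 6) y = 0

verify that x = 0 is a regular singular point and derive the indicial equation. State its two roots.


Divide by x^2 to reach normal form y'' + P_1(x) y' + P_2(x) y = 0 with P_1(x) = -1 and P_2(x) = 1/x - 6/x^2.
x = 0 is a singular point because the y-coefficient 1/x - 6/x^2 has a pole at x = 0.
It is a regular singular point because x P_1(x) = p(x) = -x and x^2 P_2(x) = q(x) = x - 6 are polynomials, hence analytic at x = 0.
p(0) = 0,  q(0) = -6.
Indicial equation: r(r-1) + p(0) r + q(0) = 0, i.e. r^2 + (p(0) - 1) r + q(0) = 0, i.e. r^2 - 1 r - 6 = 0.
Discriminant: (-1)^2 - 4(-6) = 25, so r = (1 ± 5)/2.
Solving: r_1 = 3, r_2 = -2.

indicial: r^2 - 1 r - 6 = 0; roots r_1 = 3, r_2 = -2


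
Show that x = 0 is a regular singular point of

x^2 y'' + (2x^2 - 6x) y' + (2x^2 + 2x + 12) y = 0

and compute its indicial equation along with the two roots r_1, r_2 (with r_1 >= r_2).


Divide by x^2 to reach normal form y'' + P_1(x) y' + P_2(x) y = 0 with P_1(x) = 2 - 6/x and P_2(x) = 2 + 2/x + 12/x^2.
x = 0 is a singular point because the y'-coefficient 2 - 6/x has a pole at x = 0 and the y-coefficient 2 + 2/x + 12/x^2 has a pole at x = 0.
It is a regular singular point because x P_1(x) = p(x) = 2x - 6 and x^2 P_2(x) = q(x) = 2x^2 + 2x + 12 are polynomials, hence analytic at x = 0.
p(0) = -6,  q(0) = 12.
Indicial equation: r(r-1) + p(0) r + q(0) = 0, i.e. r^2 + (p(0) - 1) r + q(0) = 0, i.e. r^2 - 7 r + 12 = 0.
Discriminant: (-7)^2 - 4(12) = 1, so r = (7 ± 1)/2.
Solving: r_1 = 4, r_2 = 3.

indicial: r^2 - 7 r + 12 = 0; roots r_1 = 4, r_2 = 3


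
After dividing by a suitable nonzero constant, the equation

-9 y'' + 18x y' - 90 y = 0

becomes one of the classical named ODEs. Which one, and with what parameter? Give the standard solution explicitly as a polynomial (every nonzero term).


All three coefficients share the factor -9; dividing through by -9 gives  y'' - 2x y' + 10 y = 0.
This matches the Hermite equation y'' - 2x y' + 2n y = 0 with 2n = 10, so n = 5; the polynomial solution is H_5(x).
With y = sum_k a_k x^k, matching x^k gives (k+2)(k+1) a_{k+2} = 2(k - n) a_k = 2(k - 5) a_k. The right side vanishes at k = 5, so the series with the parity of 5 terminates at degree 5.
Standard normalization: leading coefficient of H_n is 2^n, so a_5 = 2^5 = 32. Work downward with a_k = (k+1)(k+2) a_{k+2} / (2(k - n)):
  a_3 = (4)(5)(32) / (2(3 - 5)) = 640/(-4) = -160
  a_1 = (2)(3)(-160) / (2(1 - 5)) = -960/(-8) = 120
Hence H_5(x) = 32 x^5 - 160 x^3 + 120 x.

H_5(x); series = 32 x^5 - 160 x^3 + 120 x


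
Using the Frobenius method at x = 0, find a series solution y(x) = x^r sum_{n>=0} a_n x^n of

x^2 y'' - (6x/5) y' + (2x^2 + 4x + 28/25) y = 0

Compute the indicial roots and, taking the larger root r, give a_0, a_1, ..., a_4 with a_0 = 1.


Write in Frobenius form y'' + (p(x)/x) y' + (q(x)/x^2) y = 0:
  p(x) = -6/5,  q(x) = 2x^2 + 4x + 28/25.
Indicial equation: r(r-1) + (-6/5) r + (28/25) = 0 -> roots r_1 = 7/5, r_2 = 4/5.
Take r = r_1 = 7/5. Let y(x) = x^r sum_{n>=0} a_n x^n with a_0 = 1.
Substitute y = x^r sum a_n x^n and match x^{r+n}. The recurrence is
  D(n) a_n + 4 a_{n-1} + 2 a_{n-2} = 0,  where D(n) = (r+n)(r+n-1) + (-6/5)(r+n) + (28/25).
  a_n = [-4 a_{n-1} - 2 a_{n-2}] / D(n).
Since the indicial polynomial factors as (r - r_1)(r - r_2), D(n) = (r_1 + n - r_1)(r_1 + n - r_2) = n(n + 3/5).
Evaluating step by step (a_0 = 1):
  n = 1: D(1) = 1(1 + 3/5) = 8/5; numerator = -4(1) = -4; a_1 = (-4)/(8/5) = -5/2
  n = 2: D(2) = 2(2 + 3/5) = 26/5; numerator = -4(-5/2) - 2(1) = 8; a_2 = (8)/(26/5) = 20/13
  n = 3: D(3) = 3(3 + 3/5) = 54/5; numerator = -4(20/13) - 2(-5/2) = -15/13; a_3 = (-15/13)/(54/5) = -25/234
  n = 4: D(4) = 4(4 + 3/5) = 92/5; numerator = -4(-25/234) - 2(20/13) = -310/117; a_4 = (-310/117)/(92/5) = -775/5382

r = 7/5; a_0 = 1; a_1 = -5/2; a_2 = 20/13; a_3 = -25/234; a_4 = -775/5382


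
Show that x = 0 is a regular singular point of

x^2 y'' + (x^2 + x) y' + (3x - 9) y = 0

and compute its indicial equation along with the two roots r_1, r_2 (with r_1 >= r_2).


Divide by x^2 to reach normal form y'' + P_1(x) y' + P_2(x) y = 0 with P_1(x) = 1 + 1/x and P_2(x) = 3/x - 9/x^2.
x = 0 is a singular point because the y'-coefficient 1 + 1/x has a pole at x = 0 and the y-coefficient 3/x - 9/x^2 has a pole at x = 0.
It is a regular singular point because x P_1(x) = p(x) = x + 1 and x^2 P_2(x) = q(x) = 3x - 9 are polynomials, hence analytic at x = 0.
p(0) = 1,  q(0) = -9.
Indicial equation: r(r-1) + p(0) r + q(0) = 0, i.e. r^2 + (p(0) - 1) r + q(0) = 0, i.e. r^2 - 9 = 0.
Discriminant: (0)^2 - 4(-9) = 36, so r = (0 ± 6)/2.
Solving: r_1 = 3, r_2 = -3.

indicial: r^2 - 9 = 0; roots r_1 = 3, r_2 = -3


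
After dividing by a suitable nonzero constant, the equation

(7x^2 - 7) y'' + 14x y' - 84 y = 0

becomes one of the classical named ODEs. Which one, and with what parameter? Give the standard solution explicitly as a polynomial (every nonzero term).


All three coefficients share the factor -7; dividing through by -7 gives  (1 - x^2) y'' - 2x y' + 12 y = 0.
This matches the Legendre equation (1 - x^2) y'' - 2x y' + n(n+1) y = 0 (note the -2x y' term) with n(n+1) = 12, so n = 3; the polynomial solution is P_3(x).
With y = sum_k a_k x^k, matching x^k gives (k+2)(k+1) a_{k+2} = [k(k+1) - n(n+1)] a_k = (k - 3)(k + 4) a_k. The right side vanishes at k = 3, so the series with the parity of 3 terminates at degree 3.
Standard normalization (P_n(1) = 1): leading coefficient (2n)!/(2^n (n!)^2) = 720/(8*36) = 5/2, so a_3 = 5/2. Work downward with a_k = (k+1)(k+2) a_{k+2} / ((k - 3)(k + 4)):
  a_1 = (2)(3)(5/2) / ((1 - 3)(1 + 4)) = 15/(-10) = -3/2
Hence P_3(x) = 5 x^3/2 - 3 x/2.

P_3(x); series = 5 x^3/2 - 3 x/2


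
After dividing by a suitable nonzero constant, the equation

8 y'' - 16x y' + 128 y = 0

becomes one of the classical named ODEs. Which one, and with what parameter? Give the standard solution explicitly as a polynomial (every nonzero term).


All three coefficients share the factor 8; dividing through by 8 gives  y'' - 2x y' + 16 y = 0.
This matches the Hermite equation y'' - 2x y' + 2n y = 0 with 2n = 16, so n = 8; the polynomial solution is H_8(x).
With y = sum_k a_k x^k, matching x^k gives (k+2)(k+1) a_{k+2} = 2(k - n) a_k = 2(k - 8) a_k. The right side vanishes at k = 8, so the series with the parity of 8 terminates at degree 8.
Standard normalization: leading coefficient of H_n is 2^n, so a_8 = 2^8 = 256. Work downward with a_k = (k+1)(k+2) a_{k+2} / (2(k - n)):
  a_6 = (7)(8)(256) / (2(6 - 8)) = 14336/(-4) = -3584
  a_4 = (5)(6)(-3584) / (2(4 - 8)) = -107520/(-8) = 13440
  a_2 = (3)(4)(13440) / (2(2 - 8)) = 161280/(-12) = -13440
  a_0 = (1)(2)(-13440) / (2(0 - 8)) = -26880/(-16) = 1680
Hence H_8(x) = 256 x^8 - 3584 x^6 + 13440 x^4 - 13440 x^2 + 1680.

H_8(x); series = 256 x^8 - 3584 x^6 + 13440 x^4 - 13440 x^2 + 1680


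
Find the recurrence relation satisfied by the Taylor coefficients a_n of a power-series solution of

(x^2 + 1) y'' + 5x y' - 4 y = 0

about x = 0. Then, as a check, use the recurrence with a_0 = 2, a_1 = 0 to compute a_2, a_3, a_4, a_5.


Substitute y = sum_n a_n x^n.
(1 + 1 x^2) y'' contributes (n+2)(n+1) a_{n+2} + n(n-1) a_n at x^n.
5 x y'(x) contributes 5 n a_n at x^n.
-4 y(x) contributes -4 a_n at x^n.
Matching x^n: (n+2)(n+1) a_{n+2} + (n(n-1) + 5 n - 4) a_n = 0.
Thus a_{n+2} = (-n(n-1) - 5 n + 4) / ((n+1)(n+2)) * a_n.

Check with a_0 = 2, a_1 = 0 (apply the recurrence for n = 0, 1, 2, 3): a_0 = 2, a_1 = 0, a_2 = 4, a_3 = 0, a_4 = -8/3, a_5 = 0.

a_(n+2) = (-n(n-1) - 5 n + 4) / ((n+1)(n+2)) * a_n; check: a_0 = 2, a_1 = 0, a_2 = 4, a_3 = 0, a_4 = -8/3, a_5 = 0


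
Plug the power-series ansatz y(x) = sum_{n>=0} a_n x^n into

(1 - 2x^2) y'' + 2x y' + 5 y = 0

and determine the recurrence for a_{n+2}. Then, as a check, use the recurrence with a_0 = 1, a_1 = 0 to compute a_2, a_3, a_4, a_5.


Substitute y = sum_n a_n x^n.
(1 - 2 x^2) y'' contributes (n+2)(n+1) a_{n+2} - 2 n(n-1) a_n at x^n.
2 x y'(x) contributes 2 n a_n at x^n.
5 y(x) contributes 5 a_n at x^n.
Matching x^n: (n+2)(n+1) a_{n+2} + (-2 n(n-1) + 2 n + 5) a_n = 0.
Thus a_{n+2} = (2 n(n-1) - 2 n - 5) / ((n+1)(n+2)) * a_n.

Check with a_0 = 1, a_1 = 0 (apply the recurrence for n = 0, 1, 2, 3): a_0 = 1, a_1 = 0, a_2 = -5/2, a_3 = 0, a_4 = 25/24, a_5 = 0.

a_(n+2) = (2 n(n-1) - 2 n - 5) / ((n+1)(n+2)) * a_n; check: a_0 = 1, a_1 = 0, a_2 = -5/2, a_3 = 0, a_4 = 25/24, a_5 = 0


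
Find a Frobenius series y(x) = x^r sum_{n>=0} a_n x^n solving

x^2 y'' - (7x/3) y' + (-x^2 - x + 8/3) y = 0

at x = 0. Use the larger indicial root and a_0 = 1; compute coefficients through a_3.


Write in Frobenius form y'' + (p(x)/x) y' + (q(x)/x^2) y = 0:
  p(x) = -7/3,  q(x) = -x^2 - x + 8/3.
Indicial equation: r(r-1) + (-7/3) r + (8/3) = 0 -> roots r_1 = 2, r_2 = 4/3.
Take r = r_1 = 2. Let y(x) = x^r sum_{n>=0} a_n x^n with a_0 = 1.
Substitute y = x^r sum a_n x^n and match x^{r+n}. The recurrence is
  D(n) a_n - 1 a_{n-1} - 1 a_{n-2} = 0,  where D(n) = (r+n)(r+n-1) + (-7/3)(r+n) + (8/3).
  a_n = [1 a_{n-1} + 1 a_{n-2}] / D(n).
Since the indicial polynomial factors as (r - r_1)(r - r_2), D(n) = (r_1 + n - r_1)(r_1 + n - r_2) = n(n + 2/3).
Evaluating step by step (a_0 = 1):
  n = 1: D(1) = 1(1 + 2/3) = 5/3; numerator = 1(1) = 1; a_1 = (1)/(5/3) = 3/5
  n = 2: D(2) = 2(2 + 2/3) = 16/3; numerator = 1(3/5) + 1(1) = 8/5; a_2 = (8/5)/(16/3) = 3/10
  n = 3: D(3) = 3(3 + 2/3) = 11; numerator = 1(3/10) + 1(3/5) = 9/10; a_3 = (9/10)/(11) = 9/110

r = 2; a_0 = 1; a_1 = 3/5; a_2 = 3/10; a_3 = 9/110


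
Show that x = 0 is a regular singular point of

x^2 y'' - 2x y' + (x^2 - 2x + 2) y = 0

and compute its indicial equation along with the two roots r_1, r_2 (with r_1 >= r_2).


Divide by x^2 to reach normal form y'' + P_1(x) y' + P_2(x) y = 0 with P_1(x) = -2/x and P_2(x) = 1 - 2/x + 2/x^2.
x = 0 is a singular point because the y'-coefficient -2/x has a pole at x = 0 and the y-coefficient 1 - 2/x + 2/x^2 has a pole at x = 0.
It is a regular singular point because x P_1(x) = p(x) = -2 and x^2 P_2(x) = q(x) = x^2 - 2x + 2 are polynomials, hence analytic at x = 0.
p(0) = -2,  q(0) = 2.
Indicial equation: r(r-1) + p(0) r + q(0) = 0, i.e. r^2 + (p(0) - 1) r + q(0) = 0, i.e. r^2 - 3 r + 2 = 0.
Discriminant: (-3)^2 - 4(2) = 1, so r = (3 ± 1)/2.
Solving: r_1 = 2, r_2 = 1.

indicial: r^2 - 3 r + 2 = 0; roots r_1 = 2, r_2 = 1


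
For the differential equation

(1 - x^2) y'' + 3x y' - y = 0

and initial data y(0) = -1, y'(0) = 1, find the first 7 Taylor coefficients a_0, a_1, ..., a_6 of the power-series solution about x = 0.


Ansatz: y(x) = sum_{n>=0} a_n x^n, so y'(x) = sum_{n>=1} n a_n x^(n-1) and y''(x) = sum_{n>=2} n(n-1) a_n x^(n-2).
Substitute into P(x) y'' + Q(x) y' + R(x) y = 0 with P(x) = 1 - x^2, Q(x) = 3x, R(x) = -1, and match powers of x.
Initial conditions: a_0 = -1, a_1 = 1.
Setting the coefficient of each power of x to zero and solving order by order (substituting the coefficients already found):
  x^0: 2 a_2 - a_0 = 0  ->  2 a_2 = a_0 = -1  ->  a_2 = -1/2
  x^1: 6 a_3 + 2 a_1 = 0  ->  6 a_3 = -2 a_1 = -2  ->  a_3 = -1/3
  x^2: 12 a_4 + 3 a_2 = 0  ->  12 a_4 = -3 a_2 = 3/2  ->  a_4 = 1/8
  x^3: 20 a_5 + 2 a_3 = 0  ->  20 a_5 = -2 a_3 = 2/3  ->  a_5 = 1/30
  x^4: 30 a_6 - a_4 = 0  ->  30 a_6 = a_4 = 1/8  ->  a_6 = 1/240
Truncated series: y(x) = -1 + x - (1/2) x^2 - (1/3) x^3 + (1/8) x^4 + (1/30) x^5 + (1/240) x^6 + O(x^7).

a_0 = -1; a_1 = 1; a_2 = -1/2; a_3 = -1/3; a_4 = 1/8; a_5 = 1/30; a_6 = 1/240


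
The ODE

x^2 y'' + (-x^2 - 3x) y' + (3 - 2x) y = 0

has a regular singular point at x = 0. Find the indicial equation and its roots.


Divide by x^2 to reach normal form y'' + P_1(x) y' + P_2(x) y = 0 with P_1(x) = -1 - 3/x and P_2(x) = -2/x + 3/x^2.
x = 0 is a singular point because the y'-coefficient -1 - 3/x has a pole at x = 0 and the y-coefficient -2/x + 3/x^2 has a pole at x = 0.
It is a regular singular point because x P_1(x) = p(x) = -x - 3 and x^2 P_2(x) = q(x) = 3 - 2x are polynomials, hence analytic at x = 0.
p(0) = -3,  q(0) = 3.
Indicial equation: r(r-1) + p(0) r + q(0) = 0, i.e. r^2 + (p(0) - 1) r + q(0) = 0, i.e. r^2 - 4 r + 3 = 0.
Discriminant: (-4)^2 - 4(3) = 4, so r = (4 ± 2)/2.
Solving: r_1 = 3, r_2 = 1.

indicial: r^2 - 4 r + 3 = 0; roots r_1 = 3, r_2 = 1


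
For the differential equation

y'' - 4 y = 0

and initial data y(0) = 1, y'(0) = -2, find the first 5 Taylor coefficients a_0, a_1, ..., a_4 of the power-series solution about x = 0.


Ansatz: y(x) = sum_{n>=0} a_n x^n, so y'(x) = sum_{n>=1} n a_n x^(n-1) and y''(x) = sum_{n>=2} n(n-1) a_n x^(n-2).
Substitute into P(x) y'' + Q(x) y' + R(x) y = 0 with P(x) = 1, Q(x) = 0, R(x) = -4, and match powers of x.
Initial conditions: a_0 = 1, a_1 = -2.
Setting the coefficient of each power of x to zero and solving order by order (substituting the coefficients already found):
  x^0: 2 a_2 - 4 a_0 = 0  ->  2 a_2 = 4 a_0 = 4  ->  a_2 = 2
  x^1: 6 a_3 - 4 a_1 = 0  ->  6 a_3 = 4 a_1 = -8  ->  a_3 = -4/3
  x^2: 12 a_4 - 4 a_2 = 0  ->  12 a_4 = 4 a_2 = 8  ->  a_4 = 2/3
Truncated series: y(x) = 1 - 2 x + 2 x^2 - (4/3) x^3 + (2/3) x^4 + O(x^5).

a_0 = 1; a_1 = -2; a_2 = 2; a_3 = -4/3; a_4 = 2/3


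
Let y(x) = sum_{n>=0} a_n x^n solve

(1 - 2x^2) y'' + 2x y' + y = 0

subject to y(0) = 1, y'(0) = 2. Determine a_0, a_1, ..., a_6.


Ansatz: y(x) = sum_{n>=0} a_n x^n, so y'(x) = sum_{n>=1} n a_n x^(n-1) and y''(x) = sum_{n>=2} n(n-1) a_n x^(n-2).
Substitute into P(x) y'' + Q(x) y' + R(x) y = 0 with P(x) = 1 - 2x^2, Q(x) = 2x, R(x) = 1, and match powers of x.
Initial conditions: a_0 = 1, a_1 = 2.
Setting the coefficient of each power of x to zero and solving order by order (substituting the coefficients already found):
  x^0: 2 a_2 + a_0 = 0  ->  2 a_2 = -a_0 = -1  ->  a_2 = -1/2
  x^1: 6 a_3 + 3 a_1 = 0  ->  6 a_3 = -3 a_1 = -6  ->  a_3 = -1
  x^2: 12 a_4 + a_2 = 0  ->  12 a_4 = -a_2 = 1/2  ->  a_4 = 1/24
  x^3: 20 a_5 - 5 a_3 = 0  ->  20 a_5 = 5 a_3 = -5  ->  a_5 = -1/4
  x^4: 30 a_6 - 15 a_4 = 0  ->  30 a_6 = 15 a_4 = 5/8  ->  a_6 = 1/48
Truncated series: y(x) = 1 + 2 x - (1/2) x^2 - x^3 + (1/24) x^4 - (1/4) x^5 + (1/48) x^6 + O(x^7).

a_0 = 1; a_1 = 2; a_2 = -1/2; a_3 = -1; a_4 = 1/24; a_5 = -1/4; a_6 = 1/48


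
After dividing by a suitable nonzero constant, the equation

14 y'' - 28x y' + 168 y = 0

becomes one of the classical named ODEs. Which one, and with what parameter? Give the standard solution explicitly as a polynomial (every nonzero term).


All three coefficients share the factor 14; dividing through by 14 gives  y'' - 2x y' + 12 y = 0.
This matches the Hermite equation y'' - 2x y' + 2n y = 0 with 2n = 12, so n = 6; the polynomial solution is H_6(x).
With y = sum_k a_k x^k, matching x^k gives (k+2)(k+1) a_{k+2} = 2(k - n) a_k = 2(k - 6) a_k. The right side vanishes at k = 6, so the series with the parity of 6 terminates at degree 6.
Standard normalization: leading coefficient of H_n is 2^n, so a_6 = 2^6 = 64. Work downward with a_k = (k+1)(k+2) a_{k+2} / (2(k - n)):
  a_4 = (5)(6)(64) / (2(4 - 6)) = 1920/(-4) = -480
  a_2 = (3)(4)(-480) / (2(2 - 6)) = -5760/(-8) = 720
  a_0 = (1)(2)(720) / (2(0 - 6)) = 1440/(-12) = -120
Hence H_6(x) = 64 x^6 - 480 x^4 + 720 x^2 - 120.

H_6(x); series = 64 x^6 - 480 x^4 + 720 x^2 - 120


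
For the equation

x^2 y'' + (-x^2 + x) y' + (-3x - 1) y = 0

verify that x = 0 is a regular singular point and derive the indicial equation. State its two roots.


Divide by x^2 to reach normal form y'' + P_1(x) y' + P_2(x) y = 0 with P_1(x) = -1 + 1/x and P_2(x) = -3/x - 1/x^2.
x = 0 is a singular point because the y'-coefficient -1 + 1/x has a pole at x = 0 and the y-coefficient -3/x - 1/x^2 has a pole at x = 0.
It is a regular singular point because x P_1(x) = p(x) = 1 - x and x^2 P_2(x) = q(x) = -3x - 1 are polynomials, hence analytic at x = 0.
p(0) = 1,  q(0) = -1.
Indicial equation: r(r-1) + p(0) r + q(0) = 0, i.e. r^2 + (p(0) - 1) r + q(0) = 0, i.e. r^2 - 1 = 0.
Discriminant: (0)^2 - 4(-1) = 4, so r = (0 ± 2)/2.
Solving: r_1 = 1, r_2 = -1.

indicial: r^2 - 1 = 0; roots r_1 = 1, r_2 = -1


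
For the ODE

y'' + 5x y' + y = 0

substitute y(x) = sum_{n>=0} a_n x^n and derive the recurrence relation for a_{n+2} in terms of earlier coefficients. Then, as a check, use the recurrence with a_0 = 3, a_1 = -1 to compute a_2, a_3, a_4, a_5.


Substitute y = sum_n a_n x^n.
y''(x) has coefficient (n+2)(n+1) a_{n+2} at x^n;
5 x y'(x) has coefficient 5 n a_n at x^n (shift);
y(x) has coefficient 1 a_n at x^n.
Matching x^n: (n+2)(n+1) a_{n+2} + (5n + 1) a_n = 0.
Thus a_{n+2} = (-5n - 1) / ((n+1)(n+2)) * a_n.

Check with a_0 = 3, a_1 = -1 (apply the recurrence for n = 0, 1, 2, 3): a_0 = 3, a_1 = -1, a_2 = -3/2, a_3 = 1, a_4 = 11/8, a_5 = -4/5.

a_(n+2) = (-5n - 1) / ((n+1)(n+2)) * a_n; check: a_0 = 3, a_1 = -1, a_2 = -3/2, a_3 = 1, a_4 = 11/8, a_5 = -4/5
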